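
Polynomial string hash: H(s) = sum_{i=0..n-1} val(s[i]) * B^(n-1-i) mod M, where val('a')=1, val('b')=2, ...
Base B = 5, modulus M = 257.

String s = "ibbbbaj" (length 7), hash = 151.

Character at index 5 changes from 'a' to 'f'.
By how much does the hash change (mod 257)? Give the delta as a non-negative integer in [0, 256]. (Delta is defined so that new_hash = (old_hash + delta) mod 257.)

Delta formula: (val(new) - val(old)) * B^(n-1-k) mod M
  val('f') - val('a') = 6 - 1 = 5
  B^(n-1-k) = 5^1 mod 257 = 5
  Delta = 5 * 5 mod 257 = 25

Answer: 25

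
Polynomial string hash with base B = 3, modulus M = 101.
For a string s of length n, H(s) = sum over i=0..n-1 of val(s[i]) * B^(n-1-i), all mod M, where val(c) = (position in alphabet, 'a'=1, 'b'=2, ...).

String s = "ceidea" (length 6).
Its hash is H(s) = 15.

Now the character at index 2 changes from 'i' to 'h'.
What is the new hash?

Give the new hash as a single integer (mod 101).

val('i') = 9, val('h') = 8
Position k = 2, exponent = n-1-k = 3
B^3 mod M = 3^3 mod 101 = 27
Delta = (8 - 9) * 27 mod 101 = 74
New hash = (15 + 74) mod 101 = 89

Answer: 89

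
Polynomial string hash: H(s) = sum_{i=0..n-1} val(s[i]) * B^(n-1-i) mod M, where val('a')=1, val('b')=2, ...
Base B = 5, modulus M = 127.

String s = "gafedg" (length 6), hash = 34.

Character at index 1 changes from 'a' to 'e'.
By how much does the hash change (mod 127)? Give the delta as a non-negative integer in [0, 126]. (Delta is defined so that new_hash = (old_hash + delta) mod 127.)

Answer: 87

Derivation:
Delta formula: (val(new) - val(old)) * B^(n-1-k) mod M
  val('e') - val('a') = 5 - 1 = 4
  B^(n-1-k) = 5^4 mod 127 = 117
  Delta = 4 * 117 mod 127 = 87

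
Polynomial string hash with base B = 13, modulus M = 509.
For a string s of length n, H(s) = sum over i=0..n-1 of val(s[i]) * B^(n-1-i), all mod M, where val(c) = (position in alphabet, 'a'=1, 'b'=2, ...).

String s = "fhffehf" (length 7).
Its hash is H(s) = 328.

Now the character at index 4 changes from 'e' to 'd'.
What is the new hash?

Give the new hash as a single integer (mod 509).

Answer: 159

Derivation:
val('e') = 5, val('d') = 4
Position k = 4, exponent = n-1-k = 2
B^2 mod M = 13^2 mod 509 = 169
Delta = (4 - 5) * 169 mod 509 = 340
New hash = (328 + 340) mod 509 = 159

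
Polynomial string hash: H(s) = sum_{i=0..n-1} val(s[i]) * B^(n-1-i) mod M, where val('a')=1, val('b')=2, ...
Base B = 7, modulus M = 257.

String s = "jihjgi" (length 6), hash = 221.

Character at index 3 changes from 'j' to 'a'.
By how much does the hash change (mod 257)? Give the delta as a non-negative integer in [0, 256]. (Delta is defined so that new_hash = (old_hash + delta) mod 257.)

Answer: 73

Derivation:
Delta formula: (val(new) - val(old)) * B^(n-1-k) mod M
  val('a') - val('j') = 1 - 10 = -9
  B^(n-1-k) = 7^2 mod 257 = 49
  Delta = -9 * 49 mod 257 = 73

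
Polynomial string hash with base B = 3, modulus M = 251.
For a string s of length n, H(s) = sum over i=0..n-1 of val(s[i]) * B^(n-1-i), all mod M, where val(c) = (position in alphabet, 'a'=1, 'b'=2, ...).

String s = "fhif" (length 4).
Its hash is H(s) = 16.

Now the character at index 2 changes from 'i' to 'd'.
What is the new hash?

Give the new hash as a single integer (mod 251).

val('i') = 9, val('d') = 4
Position k = 2, exponent = n-1-k = 1
B^1 mod M = 3^1 mod 251 = 3
Delta = (4 - 9) * 3 mod 251 = 236
New hash = (16 + 236) mod 251 = 1

Answer: 1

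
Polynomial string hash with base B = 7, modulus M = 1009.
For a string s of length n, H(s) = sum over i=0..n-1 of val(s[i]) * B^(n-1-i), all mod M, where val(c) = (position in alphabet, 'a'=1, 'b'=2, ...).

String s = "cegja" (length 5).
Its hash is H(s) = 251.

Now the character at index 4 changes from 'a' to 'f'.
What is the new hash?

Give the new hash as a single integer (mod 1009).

Answer: 256

Derivation:
val('a') = 1, val('f') = 6
Position k = 4, exponent = n-1-k = 0
B^0 mod M = 7^0 mod 1009 = 1
Delta = (6 - 1) * 1 mod 1009 = 5
New hash = (251 + 5) mod 1009 = 256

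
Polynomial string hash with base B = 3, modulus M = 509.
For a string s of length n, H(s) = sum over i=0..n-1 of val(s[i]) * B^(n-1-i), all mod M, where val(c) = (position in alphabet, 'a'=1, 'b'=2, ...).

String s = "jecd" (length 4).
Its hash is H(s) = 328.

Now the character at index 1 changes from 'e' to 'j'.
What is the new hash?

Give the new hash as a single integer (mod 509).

Answer: 373

Derivation:
val('e') = 5, val('j') = 10
Position k = 1, exponent = n-1-k = 2
B^2 mod M = 3^2 mod 509 = 9
Delta = (10 - 5) * 9 mod 509 = 45
New hash = (328 + 45) mod 509 = 373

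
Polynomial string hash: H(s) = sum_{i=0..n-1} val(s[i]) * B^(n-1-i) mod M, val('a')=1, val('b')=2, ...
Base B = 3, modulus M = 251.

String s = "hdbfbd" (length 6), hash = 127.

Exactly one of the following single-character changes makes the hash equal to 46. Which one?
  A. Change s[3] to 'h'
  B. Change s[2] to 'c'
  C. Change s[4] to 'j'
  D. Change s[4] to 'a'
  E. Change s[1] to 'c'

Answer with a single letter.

Answer: E

Derivation:
Option A: s[3]='f'->'h', delta=(8-6)*3^2 mod 251 = 18, hash=127+18 mod 251 = 145
Option B: s[2]='b'->'c', delta=(3-2)*3^3 mod 251 = 27, hash=127+27 mod 251 = 154
Option C: s[4]='b'->'j', delta=(10-2)*3^1 mod 251 = 24, hash=127+24 mod 251 = 151
Option D: s[4]='b'->'a', delta=(1-2)*3^1 mod 251 = 248, hash=127+248 mod 251 = 124
Option E: s[1]='d'->'c', delta=(3-4)*3^4 mod 251 = 170, hash=127+170 mod 251 = 46 <-- target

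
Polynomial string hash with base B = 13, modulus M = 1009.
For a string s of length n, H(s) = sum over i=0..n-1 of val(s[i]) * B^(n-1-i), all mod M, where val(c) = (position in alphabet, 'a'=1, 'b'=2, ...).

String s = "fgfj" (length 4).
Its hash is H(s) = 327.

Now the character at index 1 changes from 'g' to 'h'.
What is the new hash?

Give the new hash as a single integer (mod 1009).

Answer: 496

Derivation:
val('g') = 7, val('h') = 8
Position k = 1, exponent = n-1-k = 2
B^2 mod M = 13^2 mod 1009 = 169
Delta = (8 - 7) * 169 mod 1009 = 169
New hash = (327 + 169) mod 1009 = 496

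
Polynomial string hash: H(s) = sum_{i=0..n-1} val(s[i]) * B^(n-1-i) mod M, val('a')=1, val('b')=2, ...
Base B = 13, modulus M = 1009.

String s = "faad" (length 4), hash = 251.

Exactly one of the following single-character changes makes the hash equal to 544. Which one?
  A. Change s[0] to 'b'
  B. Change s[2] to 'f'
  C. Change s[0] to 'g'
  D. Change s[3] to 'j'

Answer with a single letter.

Option A: s[0]='f'->'b', delta=(2-6)*13^3 mod 1009 = 293, hash=251+293 mod 1009 = 544 <-- target
Option B: s[2]='a'->'f', delta=(6-1)*13^1 mod 1009 = 65, hash=251+65 mod 1009 = 316
Option C: s[0]='f'->'g', delta=(7-6)*13^3 mod 1009 = 179, hash=251+179 mod 1009 = 430
Option D: s[3]='d'->'j', delta=(10-4)*13^0 mod 1009 = 6, hash=251+6 mod 1009 = 257

Answer: A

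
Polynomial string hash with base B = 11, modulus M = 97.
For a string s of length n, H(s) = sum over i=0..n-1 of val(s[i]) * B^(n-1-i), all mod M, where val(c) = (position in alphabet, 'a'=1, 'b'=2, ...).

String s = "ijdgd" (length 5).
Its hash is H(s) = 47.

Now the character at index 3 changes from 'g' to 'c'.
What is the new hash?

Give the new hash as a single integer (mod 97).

val('g') = 7, val('c') = 3
Position k = 3, exponent = n-1-k = 1
B^1 mod M = 11^1 mod 97 = 11
Delta = (3 - 7) * 11 mod 97 = 53
New hash = (47 + 53) mod 97 = 3

Answer: 3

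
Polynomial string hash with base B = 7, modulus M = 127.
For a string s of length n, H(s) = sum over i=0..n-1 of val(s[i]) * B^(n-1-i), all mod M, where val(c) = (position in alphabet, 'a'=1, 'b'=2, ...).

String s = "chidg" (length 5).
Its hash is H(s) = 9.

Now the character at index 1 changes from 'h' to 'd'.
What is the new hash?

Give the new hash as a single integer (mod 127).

Answer: 34

Derivation:
val('h') = 8, val('d') = 4
Position k = 1, exponent = n-1-k = 3
B^3 mod M = 7^3 mod 127 = 89
Delta = (4 - 8) * 89 mod 127 = 25
New hash = (9 + 25) mod 127 = 34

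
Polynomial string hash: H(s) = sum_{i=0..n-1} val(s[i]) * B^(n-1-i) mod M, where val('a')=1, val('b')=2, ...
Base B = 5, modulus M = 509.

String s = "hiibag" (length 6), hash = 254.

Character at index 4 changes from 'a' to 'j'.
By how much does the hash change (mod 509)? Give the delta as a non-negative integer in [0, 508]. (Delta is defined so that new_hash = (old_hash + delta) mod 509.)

Answer: 45

Derivation:
Delta formula: (val(new) - val(old)) * B^(n-1-k) mod M
  val('j') - val('a') = 10 - 1 = 9
  B^(n-1-k) = 5^1 mod 509 = 5
  Delta = 9 * 5 mod 509 = 45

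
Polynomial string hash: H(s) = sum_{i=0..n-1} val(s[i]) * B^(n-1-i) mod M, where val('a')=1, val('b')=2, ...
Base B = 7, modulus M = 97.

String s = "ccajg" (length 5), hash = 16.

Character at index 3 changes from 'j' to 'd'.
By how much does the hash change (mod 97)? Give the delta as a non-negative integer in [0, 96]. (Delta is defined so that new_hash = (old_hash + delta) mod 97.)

Answer: 55

Derivation:
Delta formula: (val(new) - val(old)) * B^(n-1-k) mod M
  val('d') - val('j') = 4 - 10 = -6
  B^(n-1-k) = 7^1 mod 97 = 7
  Delta = -6 * 7 mod 97 = 55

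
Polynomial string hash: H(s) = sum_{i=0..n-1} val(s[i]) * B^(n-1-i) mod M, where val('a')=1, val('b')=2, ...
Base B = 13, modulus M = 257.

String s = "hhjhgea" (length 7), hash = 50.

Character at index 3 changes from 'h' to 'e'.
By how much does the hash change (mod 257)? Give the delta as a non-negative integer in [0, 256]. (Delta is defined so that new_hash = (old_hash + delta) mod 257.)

Answer: 91

Derivation:
Delta formula: (val(new) - val(old)) * B^(n-1-k) mod M
  val('e') - val('h') = 5 - 8 = -3
  B^(n-1-k) = 13^3 mod 257 = 141
  Delta = -3 * 141 mod 257 = 91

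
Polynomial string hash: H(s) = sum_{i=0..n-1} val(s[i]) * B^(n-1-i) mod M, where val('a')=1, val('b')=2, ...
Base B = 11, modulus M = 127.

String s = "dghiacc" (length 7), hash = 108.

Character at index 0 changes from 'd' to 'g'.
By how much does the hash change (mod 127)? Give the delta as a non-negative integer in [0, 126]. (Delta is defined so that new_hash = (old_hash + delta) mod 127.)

Answer: 114

Derivation:
Delta formula: (val(new) - val(old)) * B^(n-1-k) mod M
  val('g') - val('d') = 7 - 4 = 3
  B^(n-1-k) = 11^6 mod 127 = 38
  Delta = 3 * 38 mod 127 = 114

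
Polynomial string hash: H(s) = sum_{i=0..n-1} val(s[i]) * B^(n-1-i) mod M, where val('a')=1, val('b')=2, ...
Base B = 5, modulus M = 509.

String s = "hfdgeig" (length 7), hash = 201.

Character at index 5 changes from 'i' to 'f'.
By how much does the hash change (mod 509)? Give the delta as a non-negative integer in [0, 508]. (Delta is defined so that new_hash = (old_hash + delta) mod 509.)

Answer: 494

Derivation:
Delta formula: (val(new) - val(old)) * B^(n-1-k) mod M
  val('f') - val('i') = 6 - 9 = -3
  B^(n-1-k) = 5^1 mod 509 = 5
  Delta = -3 * 5 mod 509 = 494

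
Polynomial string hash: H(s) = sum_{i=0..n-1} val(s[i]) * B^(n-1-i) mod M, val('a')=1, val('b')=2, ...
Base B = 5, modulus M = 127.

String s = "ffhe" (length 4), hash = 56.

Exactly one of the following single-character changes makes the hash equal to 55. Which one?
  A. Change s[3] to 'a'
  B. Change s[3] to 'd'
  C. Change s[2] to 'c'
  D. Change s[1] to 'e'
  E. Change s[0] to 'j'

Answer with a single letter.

Option A: s[3]='e'->'a', delta=(1-5)*5^0 mod 127 = 123, hash=56+123 mod 127 = 52
Option B: s[3]='e'->'d', delta=(4-5)*5^0 mod 127 = 126, hash=56+126 mod 127 = 55 <-- target
Option C: s[2]='h'->'c', delta=(3-8)*5^1 mod 127 = 102, hash=56+102 mod 127 = 31
Option D: s[1]='f'->'e', delta=(5-6)*5^2 mod 127 = 102, hash=56+102 mod 127 = 31
Option E: s[0]='f'->'j', delta=(10-6)*5^3 mod 127 = 119, hash=56+119 mod 127 = 48

Answer: B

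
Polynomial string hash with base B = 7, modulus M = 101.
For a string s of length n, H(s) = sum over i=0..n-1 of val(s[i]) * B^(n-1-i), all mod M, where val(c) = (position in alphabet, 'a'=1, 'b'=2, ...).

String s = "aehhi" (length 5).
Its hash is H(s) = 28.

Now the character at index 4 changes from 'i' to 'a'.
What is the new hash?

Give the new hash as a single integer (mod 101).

val('i') = 9, val('a') = 1
Position k = 4, exponent = n-1-k = 0
B^0 mod M = 7^0 mod 101 = 1
Delta = (1 - 9) * 1 mod 101 = 93
New hash = (28 + 93) mod 101 = 20

Answer: 20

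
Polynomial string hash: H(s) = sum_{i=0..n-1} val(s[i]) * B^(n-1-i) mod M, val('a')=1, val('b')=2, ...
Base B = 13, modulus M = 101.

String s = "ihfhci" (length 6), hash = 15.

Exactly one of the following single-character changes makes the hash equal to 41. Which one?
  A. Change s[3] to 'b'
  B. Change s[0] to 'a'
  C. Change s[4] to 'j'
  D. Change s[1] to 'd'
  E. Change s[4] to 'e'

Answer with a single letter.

Option A: s[3]='h'->'b', delta=(2-8)*13^2 mod 101 = 97, hash=15+97 mod 101 = 11
Option B: s[0]='i'->'a', delta=(1-9)*13^5 mod 101 = 66, hash=15+66 mod 101 = 81
Option C: s[4]='c'->'j', delta=(10-3)*13^1 mod 101 = 91, hash=15+91 mod 101 = 5
Option D: s[1]='h'->'d', delta=(4-8)*13^4 mod 101 = 88, hash=15+88 mod 101 = 2
Option E: s[4]='c'->'e', delta=(5-3)*13^1 mod 101 = 26, hash=15+26 mod 101 = 41 <-- target

Answer: E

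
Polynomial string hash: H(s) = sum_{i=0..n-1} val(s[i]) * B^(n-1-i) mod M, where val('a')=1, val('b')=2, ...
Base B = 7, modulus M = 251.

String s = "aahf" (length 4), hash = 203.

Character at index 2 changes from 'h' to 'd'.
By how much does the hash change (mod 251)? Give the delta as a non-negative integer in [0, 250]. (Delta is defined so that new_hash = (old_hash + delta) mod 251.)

Delta formula: (val(new) - val(old)) * B^(n-1-k) mod M
  val('d') - val('h') = 4 - 8 = -4
  B^(n-1-k) = 7^1 mod 251 = 7
  Delta = -4 * 7 mod 251 = 223

Answer: 223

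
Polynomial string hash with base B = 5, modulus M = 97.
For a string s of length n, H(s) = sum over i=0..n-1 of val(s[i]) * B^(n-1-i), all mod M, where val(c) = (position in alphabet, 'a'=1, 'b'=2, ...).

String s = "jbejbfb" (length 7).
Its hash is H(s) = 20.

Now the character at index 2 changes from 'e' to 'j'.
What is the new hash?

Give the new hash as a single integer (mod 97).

Answer: 41

Derivation:
val('e') = 5, val('j') = 10
Position k = 2, exponent = n-1-k = 4
B^4 mod M = 5^4 mod 97 = 43
Delta = (10 - 5) * 43 mod 97 = 21
New hash = (20 + 21) mod 97 = 41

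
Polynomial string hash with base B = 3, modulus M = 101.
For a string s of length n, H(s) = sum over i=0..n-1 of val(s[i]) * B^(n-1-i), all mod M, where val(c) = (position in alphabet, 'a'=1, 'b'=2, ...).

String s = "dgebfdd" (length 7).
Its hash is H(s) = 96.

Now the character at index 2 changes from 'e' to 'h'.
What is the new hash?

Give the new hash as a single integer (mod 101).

val('e') = 5, val('h') = 8
Position k = 2, exponent = n-1-k = 4
B^4 mod M = 3^4 mod 101 = 81
Delta = (8 - 5) * 81 mod 101 = 41
New hash = (96 + 41) mod 101 = 36

Answer: 36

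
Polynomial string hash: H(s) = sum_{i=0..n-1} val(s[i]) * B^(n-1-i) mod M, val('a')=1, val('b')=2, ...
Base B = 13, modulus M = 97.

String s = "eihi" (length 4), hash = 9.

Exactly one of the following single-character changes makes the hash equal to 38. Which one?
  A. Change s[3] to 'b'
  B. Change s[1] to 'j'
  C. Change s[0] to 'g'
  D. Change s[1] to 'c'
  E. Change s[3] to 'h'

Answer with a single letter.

Option A: s[3]='i'->'b', delta=(2-9)*13^0 mod 97 = 90, hash=9+90 mod 97 = 2
Option B: s[1]='i'->'j', delta=(10-9)*13^2 mod 97 = 72, hash=9+72 mod 97 = 81
Option C: s[0]='e'->'g', delta=(7-5)*13^3 mod 97 = 29, hash=9+29 mod 97 = 38 <-- target
Option D: s[1]='i'->'c', delta=(3-9)*13^2 mod 97 = 53, hash=9+53 mod 97 = 62
Option E: s[3]='i'->'h', delta=(8-9)*13^0 mod 97 = 96, hash=9+96 mod 97 = 8

Answer: C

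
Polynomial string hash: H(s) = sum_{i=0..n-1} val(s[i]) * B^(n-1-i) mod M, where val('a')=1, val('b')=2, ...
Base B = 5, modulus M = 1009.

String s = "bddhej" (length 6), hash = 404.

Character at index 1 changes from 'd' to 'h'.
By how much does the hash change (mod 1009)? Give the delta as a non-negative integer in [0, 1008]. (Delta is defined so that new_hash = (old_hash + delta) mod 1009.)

Delta formula: (val(new) - val(old)) * B^(n-1-k) mod M
  val('h') - val('d') = 8 - 4 = 4
  B^(n-1-k) = 5^4 mod 1009 = 625
  Delta = 4 * 625 mod 1009 = 482

Answer: 482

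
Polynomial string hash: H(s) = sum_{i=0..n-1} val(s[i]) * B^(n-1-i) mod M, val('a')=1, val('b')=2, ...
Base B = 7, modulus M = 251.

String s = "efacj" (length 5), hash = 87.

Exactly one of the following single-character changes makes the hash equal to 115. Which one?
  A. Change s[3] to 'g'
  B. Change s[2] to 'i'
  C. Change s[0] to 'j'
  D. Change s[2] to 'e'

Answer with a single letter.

Answer: A

Derivation:
Option A: s[3]='c'->'g', delta=(7-3)*7^1 mod 251 = 28, hash=87+28 mod 251 = 115 <-- target
Option B: s[2]='a'->'i', delta=(9-1)*7^2 mod 251 = 141, hash=87+141 mod 251 = 228
Option C: s[0]='e'->'j', delta=(10-5)*7^4 mod 251 = 208, hash=87+208 mod 251 = 44
Option D: s[2]='a'->'e', delta=(5-1)*7^2 mod 251 = 196, hash=87+196 mod 251 = 32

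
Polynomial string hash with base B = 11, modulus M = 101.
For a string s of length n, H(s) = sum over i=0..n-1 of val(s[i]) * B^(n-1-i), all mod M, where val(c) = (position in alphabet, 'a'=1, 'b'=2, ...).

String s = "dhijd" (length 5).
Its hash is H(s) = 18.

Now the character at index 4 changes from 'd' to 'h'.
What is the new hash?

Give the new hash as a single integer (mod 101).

val('d') = 4, val('h') = 8
Position k = 4, exponent = n-1-k = 0
B^0 mod M = 11^0 mod 101 = 1
Delta = (8 - 4) * 1 mod 101 = 4
New hash = (18 + 4) mod 101 = 22

Answer: 22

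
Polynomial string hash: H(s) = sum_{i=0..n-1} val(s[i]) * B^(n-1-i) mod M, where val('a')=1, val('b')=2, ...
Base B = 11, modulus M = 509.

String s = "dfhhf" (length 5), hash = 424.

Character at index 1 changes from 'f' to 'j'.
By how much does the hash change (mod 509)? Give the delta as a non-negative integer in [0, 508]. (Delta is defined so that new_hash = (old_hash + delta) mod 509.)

Answer: 234

Derivation:
Delta formula: (val(new) - val(old)) * B^(n-1-k) mod M
  val('j') - val('f') = 10 - 6 = 4
  B^(n-1-k) = 11^3 mod 509 = 313
  Delta = 4 * 313 mod 509 = 234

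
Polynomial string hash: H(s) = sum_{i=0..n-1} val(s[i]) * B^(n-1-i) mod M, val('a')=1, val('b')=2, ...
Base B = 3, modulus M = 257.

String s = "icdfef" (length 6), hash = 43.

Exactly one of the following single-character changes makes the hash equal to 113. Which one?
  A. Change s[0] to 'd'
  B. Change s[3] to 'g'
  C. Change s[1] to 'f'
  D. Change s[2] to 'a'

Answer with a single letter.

Answer: A

Derivation:
Option A: s[0]='i'->'d', delta=(4-9)*3^5 mod 257 = 70, hash=43+70 mod 257 = 113 <-- target
Option B: s[3]='f'->'g', delta=(7-6)*3^2 mod 257 = 9, hash=43+9 mod 257 = 52
Option C: s[1]='c'->'f', delta=(6-3)*3^4 mod 257 = 243, hash=43+243 mod 257 = 29
Option D: s[2]='d'->'a', delta=(1-4)*3^3 mod 257 = 176, hash=43+176 mod 257 = 219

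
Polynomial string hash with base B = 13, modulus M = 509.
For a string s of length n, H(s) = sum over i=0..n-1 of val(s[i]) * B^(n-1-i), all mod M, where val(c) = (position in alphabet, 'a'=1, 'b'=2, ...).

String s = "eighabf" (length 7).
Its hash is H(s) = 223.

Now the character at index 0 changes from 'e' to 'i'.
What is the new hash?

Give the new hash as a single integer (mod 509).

Answer: 71

Derivation:
val('e') = 5, val('i') = 9
Position k = 0, exponent = n-1-k = 6
B^6 mod M = 13^6 mod 509 = 471
Delta = (9 - 5) * 471 mod 509 = 357
New hash = (223 + 357) mod 509 = 71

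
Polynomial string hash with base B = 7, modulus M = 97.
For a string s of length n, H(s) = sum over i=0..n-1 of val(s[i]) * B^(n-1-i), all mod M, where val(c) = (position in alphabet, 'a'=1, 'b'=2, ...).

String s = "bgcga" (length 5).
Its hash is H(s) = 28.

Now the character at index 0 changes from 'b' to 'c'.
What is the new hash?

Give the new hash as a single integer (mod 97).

Answer: 4

Derivation:
val('b') = 2, val('c') = 3
Position k = 0, exponent = n-1-k = 4
B^4 mod M = 7^4 mod 97 = 73
Delta = (3 - 2) * 73 mod 97 = 73
New hash = (28 + 73) mod 97 = 4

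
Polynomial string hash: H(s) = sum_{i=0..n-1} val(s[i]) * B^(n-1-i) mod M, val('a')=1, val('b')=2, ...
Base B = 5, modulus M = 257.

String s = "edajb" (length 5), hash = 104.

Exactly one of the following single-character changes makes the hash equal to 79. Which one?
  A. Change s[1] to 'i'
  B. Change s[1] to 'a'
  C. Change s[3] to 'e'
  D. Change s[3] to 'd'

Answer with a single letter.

Answer: C

Derivation:
Option A: s[1]='d'->'i', delta=(9-4)*5^3 mod 257 = 111, hash=104+111 mod 257 = 215
Option B: s[1]='d'->'a', delta=(1-4)*5^3 mod 257 = 139, hash=104+139 mod 257 = 243
Option C: s[3]='j'->'e', delta=(5-10)*5^1 mod 257 = 232, hash=104+232 mod 257 = 79 <-- target
Option D: s[3]='j'->'d', delta=(4-10)*5^1 mod 257 = 227, hash=104+227 mod 257 = 74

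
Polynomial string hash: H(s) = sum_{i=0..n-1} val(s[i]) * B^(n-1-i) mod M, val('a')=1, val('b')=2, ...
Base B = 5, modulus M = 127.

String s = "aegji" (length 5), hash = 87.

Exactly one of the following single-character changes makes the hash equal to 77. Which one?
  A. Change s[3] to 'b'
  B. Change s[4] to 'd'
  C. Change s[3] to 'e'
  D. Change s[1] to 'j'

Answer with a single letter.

Answer: D

Derivation:
Option A: s[3]='j'->'b', delta=(2-10)*5^1 mod 127 = 87, hash=87+87 mod 127 = 47
Option B: s[4]='i'->'d', delta=(4-9)*5^0 mod 127 = 122, hash=87+122 mod 127 = 82
Option C: s[3]='j'->'e', delta=(5-10)*5^1 mod 127 = 102, hash=87+102 mod 127 = 62
Option D: s[1]='e'->'j', delta=(10-5)*5^3 mod 127 = 117, hash=87+117 mod 127 = 77 <-- target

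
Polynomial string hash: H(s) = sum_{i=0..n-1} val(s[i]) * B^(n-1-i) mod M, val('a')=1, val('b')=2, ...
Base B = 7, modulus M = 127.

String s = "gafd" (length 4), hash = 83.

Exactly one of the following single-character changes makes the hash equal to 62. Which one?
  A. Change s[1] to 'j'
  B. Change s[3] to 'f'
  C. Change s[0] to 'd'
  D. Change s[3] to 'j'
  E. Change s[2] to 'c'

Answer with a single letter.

Option A: s[1]='a'->'j', delta=(10-1)*7^2 mod 127 = 60, hash=83+60 mod 127 = 16
Option B: s[3]='d'->'f', delta=(6-4)*7^0 mod 127 = 2, hash=83+2 mod 127 = 85
Option C: s[0]='g'->'d', delta=(4-7)*7^3 mod 127 = 114, hash=83+114 mod 127 = 70
Option D: s[3]='d'->'j', delta=(10-4)*7^0 mod 127 = 6, hash=83+6 mod 127 = 89
Option E: s[2]='f'->'c', delta=(3-6)*7^1 mod 127 = 106, hash=83+106 mod 127 = 62 <-- target

Answer: E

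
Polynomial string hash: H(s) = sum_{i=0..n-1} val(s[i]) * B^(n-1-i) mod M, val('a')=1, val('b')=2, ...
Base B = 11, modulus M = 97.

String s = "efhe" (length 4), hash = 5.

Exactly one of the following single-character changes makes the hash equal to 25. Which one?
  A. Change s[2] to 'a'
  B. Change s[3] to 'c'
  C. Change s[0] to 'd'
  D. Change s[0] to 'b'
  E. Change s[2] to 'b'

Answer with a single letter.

Option A: s[2]='h'->'a', delta=(1-8)*11^1 mod 97 = 20, hash=5+20 mod 97 = 25 <-- target
Option B: s[3]='e'->'c', delta=(3-5)*11^0 mod 97 = 95, hash=5+95 mod 97 = 3
Option C: s[0]='e'->'d', delta=(4-5)*11^3 mod 97 = 27, hash=5+27 mod 97 = 32
Option D: s[0]='e'->'b', delta=(2-5)*11^3 mod 97 = 81, hash=5+81 mod 97 = 86
Option E: s[2]='h'->'b', delta=(2-8)*11^1 mod 97 = 31, hash=5+31 mod 97 = 36

Answer: A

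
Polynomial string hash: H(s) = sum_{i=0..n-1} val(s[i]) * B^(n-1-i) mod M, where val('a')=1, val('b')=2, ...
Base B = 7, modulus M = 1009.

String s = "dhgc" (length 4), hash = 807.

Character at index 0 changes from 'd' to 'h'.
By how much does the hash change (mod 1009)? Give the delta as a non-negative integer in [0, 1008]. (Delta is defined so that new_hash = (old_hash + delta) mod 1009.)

Delta formula: (val(new) - val(old)) * B^(n-1-k) mod M
  val('h') - val('d') = 8 - 4 = 4
  B^(n-1-k) = 7^3 mod 1009 = 343
  Delta = 4 * 343 mod 1009 = 363

Answer: 363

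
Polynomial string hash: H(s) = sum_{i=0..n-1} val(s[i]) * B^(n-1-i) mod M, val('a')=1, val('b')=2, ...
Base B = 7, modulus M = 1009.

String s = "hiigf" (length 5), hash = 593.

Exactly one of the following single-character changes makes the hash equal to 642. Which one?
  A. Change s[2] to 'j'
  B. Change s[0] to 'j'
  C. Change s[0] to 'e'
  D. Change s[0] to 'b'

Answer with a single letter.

Option A: s[2]='i'->'j', delta=(10-9)*7^2 mod 1009 = 49, hash=593+49 mod 1009 = 642 <-- target
Option B: s[0]='h'->'j', delta=(10-8)*7^4 mod 1009 = 766, hash=593+766 mod 1009 = 350
Option C: s[0]='h'->'e', delta=(5-8)*7^4 mod 1009 = 869, hash=593+869 mod 1009 = 453
Option D: s[0]='h'->'b', delta=(2-8)*7^4 mod 1009 = 729, hash=593+729 mod 1009 = 313

Answer: A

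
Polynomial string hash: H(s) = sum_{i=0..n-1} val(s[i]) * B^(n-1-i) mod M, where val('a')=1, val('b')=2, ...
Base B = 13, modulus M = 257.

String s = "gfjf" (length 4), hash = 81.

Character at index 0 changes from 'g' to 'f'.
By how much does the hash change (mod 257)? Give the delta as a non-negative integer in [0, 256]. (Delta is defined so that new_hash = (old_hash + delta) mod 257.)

Delta formula: (val(new) - val(old)) * B^(n-1-k) mod M
  val('f') - val('g') = 6 - 7 = -1
  B^(n-1-k) = 13^3 mod 257 = 141
  Delta = -1 * 141 mod 257 = 116

Answer: 116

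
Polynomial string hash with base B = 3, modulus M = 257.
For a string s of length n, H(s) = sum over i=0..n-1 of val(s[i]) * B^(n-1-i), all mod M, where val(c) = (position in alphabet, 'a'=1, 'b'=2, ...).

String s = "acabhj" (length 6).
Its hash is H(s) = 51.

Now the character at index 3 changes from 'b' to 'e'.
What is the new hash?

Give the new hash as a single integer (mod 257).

val('b') = 2, val('e') = 5
Position k = 3, exponent = n-1-k = 2
B^2 mod M = 3^2 mod 257 = 9
Delta = (5 - 2) * 9 mod 257 = 27
New hash = (51 + 27) mod 257 = 78

Answer: 78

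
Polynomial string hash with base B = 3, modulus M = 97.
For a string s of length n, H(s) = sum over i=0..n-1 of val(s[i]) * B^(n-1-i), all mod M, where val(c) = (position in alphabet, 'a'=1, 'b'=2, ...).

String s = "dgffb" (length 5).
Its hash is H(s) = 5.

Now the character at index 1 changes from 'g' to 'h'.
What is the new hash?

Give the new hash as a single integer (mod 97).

val('g') = 7, val('h') = 8
Position k = 1, exponent = n-1-k = 3
B^3 mod M = 3^3 mod 97 = 27
Delta = (8 - 7) * 27 mod 97 = 27
New hash = (5 + 27) mod 97 = 32

Answer: 32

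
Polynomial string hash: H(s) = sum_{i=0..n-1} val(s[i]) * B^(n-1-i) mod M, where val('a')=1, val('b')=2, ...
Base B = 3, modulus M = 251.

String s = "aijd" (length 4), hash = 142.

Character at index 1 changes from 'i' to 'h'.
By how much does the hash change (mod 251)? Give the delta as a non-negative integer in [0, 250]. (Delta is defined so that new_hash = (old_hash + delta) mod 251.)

Delta formula: (val(new) - val(old)) * B^(n-1-k) mod M
  val('h') - val('i') = 8 - 9 = -1
  B^(n-1-k) = 3^2 mod 251 = 9
  Delta = -1 * 9 mod 251 = 242

Answer: 242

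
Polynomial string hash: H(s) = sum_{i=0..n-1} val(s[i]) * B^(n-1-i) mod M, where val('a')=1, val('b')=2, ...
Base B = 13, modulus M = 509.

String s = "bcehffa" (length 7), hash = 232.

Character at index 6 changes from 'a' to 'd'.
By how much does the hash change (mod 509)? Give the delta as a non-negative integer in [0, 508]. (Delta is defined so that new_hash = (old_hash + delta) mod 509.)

Answer: 3

Derivation:
Delta formula: (val(new) - val(old)) * B^(n-1-k) mod M
  val('d') - val('a') = 4 - 1 = 3
  B^(n-1-k) = 13^0 mod 509 = 1
  Delta = 3 * 1 mod 509 = 3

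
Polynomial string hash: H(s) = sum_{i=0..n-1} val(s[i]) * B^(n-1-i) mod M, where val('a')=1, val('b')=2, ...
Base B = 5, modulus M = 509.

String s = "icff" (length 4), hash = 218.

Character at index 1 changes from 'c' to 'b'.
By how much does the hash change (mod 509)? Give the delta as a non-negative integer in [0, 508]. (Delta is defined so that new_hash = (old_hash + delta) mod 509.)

Delta formula: (val(new) - val(old)) * B^(n-1-k) mod M
  val('b') - val('c') = 2 - 3 = -1
  B^(n-1-k) = 5^2 mod 509 = 25
  Delta = -1 * 25 mod 509 = 484

Answer: 484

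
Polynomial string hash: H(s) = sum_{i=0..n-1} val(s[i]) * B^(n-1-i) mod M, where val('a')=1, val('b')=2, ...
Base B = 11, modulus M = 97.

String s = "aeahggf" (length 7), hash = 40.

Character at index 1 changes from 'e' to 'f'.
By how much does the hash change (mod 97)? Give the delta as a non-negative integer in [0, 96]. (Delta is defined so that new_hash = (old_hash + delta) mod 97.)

Delta formula: (val(new) - val(old)) * B^(n-1-k) mod M
  val('f') - val('e') = 6 - 5 = 1
  B^(n-1-k) = 11^5 mod 97 = 31
  Delta = 1 * 31 mod 97 = 31

Answer: 31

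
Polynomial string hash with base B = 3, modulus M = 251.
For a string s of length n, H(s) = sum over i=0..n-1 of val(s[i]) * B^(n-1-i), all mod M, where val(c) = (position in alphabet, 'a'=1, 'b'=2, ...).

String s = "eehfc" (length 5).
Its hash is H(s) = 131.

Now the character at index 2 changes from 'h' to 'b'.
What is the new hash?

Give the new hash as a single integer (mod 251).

Answer: 77

Derivation:
val('h') = 8, val('b') = 2
Position k = 2, exponent = n-1-k = 2
B^2 mod M = 3^2 mod 251 = 9
Delta = (2 - 8) * 9 mod 251 = 197
New hash = (131 + 197) mod 251 = 77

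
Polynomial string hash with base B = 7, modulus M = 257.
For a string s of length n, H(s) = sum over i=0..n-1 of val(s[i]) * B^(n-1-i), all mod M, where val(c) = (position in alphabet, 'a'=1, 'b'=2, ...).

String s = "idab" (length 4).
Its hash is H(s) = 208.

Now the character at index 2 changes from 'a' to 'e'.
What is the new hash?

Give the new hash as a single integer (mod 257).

val('a') = 1, val('e') = 5
Position k = 2, exponent = n-1-k = 1
B^1 mod M = 7^1 mod 257 = 7
Delta = (5 - 1) * 7 mod 257 = 28
New hash = (208 + 28) mod 257 = 236

Answer: 236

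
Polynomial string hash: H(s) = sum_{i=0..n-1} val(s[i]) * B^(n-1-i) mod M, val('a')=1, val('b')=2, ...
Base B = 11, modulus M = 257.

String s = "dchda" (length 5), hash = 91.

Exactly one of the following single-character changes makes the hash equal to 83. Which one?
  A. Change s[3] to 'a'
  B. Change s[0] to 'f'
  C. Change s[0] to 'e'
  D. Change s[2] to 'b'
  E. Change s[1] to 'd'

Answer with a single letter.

Option A: s[3]='d'->'a', delta=(1-4)*11^1 mod 257 = 224, hash=91+224 mod 257 = 58
Option B: s[0]='d'->'f', delta=(6-4)*11^4 mod 257 = 241, hash=91+241 mod 257 = 75
Option C: s[0]='d'->'e', delta=(5-4)*11^4 mod 257 = 249, hash=91+249 mod 257 = 83 <-- target
Option D: s[2]='h'->'b', delta=(2-8)*11^2 mod 257 = 45, hash=91+45 mod 257 = 136
Option E: s[1]='c'->'d', delta=(4-3)*11^3 mod 257 = 46, hash=91+46 mod 257 = 137

Answer: C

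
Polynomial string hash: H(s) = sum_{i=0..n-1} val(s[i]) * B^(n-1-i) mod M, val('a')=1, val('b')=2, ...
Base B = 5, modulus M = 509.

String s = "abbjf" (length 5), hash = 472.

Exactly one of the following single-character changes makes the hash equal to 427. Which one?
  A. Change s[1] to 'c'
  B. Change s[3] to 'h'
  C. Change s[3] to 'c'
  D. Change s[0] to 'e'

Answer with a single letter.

Option A: s[1]='b'->'c', delta=(3-2)*5^3 mod 509 = 125, hash=472+125 mod 509 = 88
Option B: s[3]='j'->'h', delta=(8-10)*5^1 mod 509 = 499, hash=472+499 mod 509 = 462
Option C: s[3]='j'->'c', delta=(3-10)*5^1 mod 509 = 474, hash=472+474 mod 509 = 437
Option D: s[0]='a'->'e', delta=(5-1)*5^4 mod 509 = 464, hash=472+464 mod 509 = 427 <-- target

Answer: D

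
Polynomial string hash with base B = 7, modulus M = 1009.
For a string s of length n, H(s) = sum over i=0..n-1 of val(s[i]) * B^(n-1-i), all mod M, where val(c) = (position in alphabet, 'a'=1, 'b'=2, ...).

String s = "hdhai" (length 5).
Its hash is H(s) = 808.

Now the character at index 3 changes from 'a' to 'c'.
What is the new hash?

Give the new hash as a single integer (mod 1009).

val('a') = 1, val('c') = 3
Position k = 3, exponent = n-1-k = 1
B^1 mod M = 7^1 mod 1009 = 7
Delta = (3 - 1) * 7 mod 1009 = 14
New hash = (808 + 14) mod 1009 = 822

Answer: 822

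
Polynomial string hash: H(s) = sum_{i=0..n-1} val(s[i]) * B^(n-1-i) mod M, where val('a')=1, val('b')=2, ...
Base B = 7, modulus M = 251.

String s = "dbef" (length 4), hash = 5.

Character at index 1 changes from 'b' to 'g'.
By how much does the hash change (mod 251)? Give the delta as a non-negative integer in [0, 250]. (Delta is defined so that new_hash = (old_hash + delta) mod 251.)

Delta formula: (val(new) - val(old)) * B^(n-1-k) mod M
  val('g') - val('b') = 7 - 2 = 5
  B^(n-1-k) = 7^2 mod 251 = 49
  Delta = 5 * 49 mod 251 = 245

Answer: 245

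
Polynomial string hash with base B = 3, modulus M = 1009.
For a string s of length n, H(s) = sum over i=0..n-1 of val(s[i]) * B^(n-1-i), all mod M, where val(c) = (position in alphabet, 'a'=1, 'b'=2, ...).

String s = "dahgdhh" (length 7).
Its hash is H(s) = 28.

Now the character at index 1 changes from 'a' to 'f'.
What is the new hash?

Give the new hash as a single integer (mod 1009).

val('a') = 1, val('f') = 6
Position k = 1, exponent = n-1-k = 5
B^5 mod M = 3^5 mod 1009 = 243
Delta = (6 - 1) * 243 mod 1009 = 206
New hash = (28 + 206) mod 1009 = 234

Answer: 234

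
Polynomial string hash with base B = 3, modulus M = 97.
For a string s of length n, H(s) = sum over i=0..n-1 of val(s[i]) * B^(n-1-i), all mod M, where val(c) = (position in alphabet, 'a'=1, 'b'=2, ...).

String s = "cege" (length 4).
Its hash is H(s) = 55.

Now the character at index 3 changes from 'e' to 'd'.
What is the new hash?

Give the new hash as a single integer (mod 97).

Answer: 54

Derivation:
val('e') = 5, val('d') = 4
Position k = 3, exponent = n-1-k = 0
B^0 mod M = 3^0 mod 97 = 1
Delta = (4 - 5) * 1 mod 97 = 96
New hash = (55 + 96) mod 97 = 54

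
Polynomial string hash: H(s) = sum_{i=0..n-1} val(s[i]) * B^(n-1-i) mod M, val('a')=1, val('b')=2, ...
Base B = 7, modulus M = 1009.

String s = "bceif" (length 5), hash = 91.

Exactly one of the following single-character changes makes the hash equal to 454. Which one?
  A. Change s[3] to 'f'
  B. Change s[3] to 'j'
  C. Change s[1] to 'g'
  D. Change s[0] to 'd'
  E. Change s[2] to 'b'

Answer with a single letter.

Answer: C

Derivation:
Option A: s[3]='i'->'f', delta=(6-9)*7^1 mod 1009 = 988, hash=91+988 mod 1009 = 70
Option B: s[3]='i'->'j', delta=(10-9)*7^1 mod 1009 = 7, hash=91+7 mod 1009 = 98
Option C: s[1]='c'->'g', delta=(7-3)*7^3 mod 1009 = 363, hash=91+363 mod 1009 = 454 <-- target
Option D: s[0]='b'->'d', delta=(4-2)*7^4 mod 1009 = 766, hash=91+766 mod 1009 = 857
Option E: s[2]='e'->'b', delta=(2-5)*7^2 mod 1009 = 862, hash=91+862 mod 1009 = 953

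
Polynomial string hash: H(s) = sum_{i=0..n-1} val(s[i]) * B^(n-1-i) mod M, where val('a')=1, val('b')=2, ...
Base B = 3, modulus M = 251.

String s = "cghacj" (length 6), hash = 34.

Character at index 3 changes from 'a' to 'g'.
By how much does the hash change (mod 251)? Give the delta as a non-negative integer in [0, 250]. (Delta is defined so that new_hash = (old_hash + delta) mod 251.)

Delta formula: (val(new) - val(old)) * B^(n-1-k) mod M
  val('g') - val('a') = 7 - 1 = 6
  B^(n-1-k) = 3^2 mod 251 = 9
  Delta = 6 * 9 mod 251 = 54

Answer: 54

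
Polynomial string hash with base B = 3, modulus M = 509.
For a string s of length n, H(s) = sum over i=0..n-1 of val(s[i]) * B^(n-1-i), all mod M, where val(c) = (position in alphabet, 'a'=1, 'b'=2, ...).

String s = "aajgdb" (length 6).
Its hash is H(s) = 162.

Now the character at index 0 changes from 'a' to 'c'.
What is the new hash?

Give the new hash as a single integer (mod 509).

Answer: 139

Derivation:
val('a') = 1, val('c') = 3
Position k = 0, exponent = n-1-k = 5
B^5 mod M = 3^5 mod 509 = 243
Delta = (3 - 1) * 243 mod 509 = 486
New hash = (162 + 486) mod 509 = 139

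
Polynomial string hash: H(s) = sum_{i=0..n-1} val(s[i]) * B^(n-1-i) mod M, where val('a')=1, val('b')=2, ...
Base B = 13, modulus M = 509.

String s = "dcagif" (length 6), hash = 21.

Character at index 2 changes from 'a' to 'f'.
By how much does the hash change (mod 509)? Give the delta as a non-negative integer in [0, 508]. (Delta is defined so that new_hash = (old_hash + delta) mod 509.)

Delta formula: (val(new) - val(old)) * B^(n-1-k) mod M
  val('f') - val('a') = 6 - 1 = 5
  B^(n-1-k) = 13^3 mod 509 = 161
  Delta = 5 * 161 mod 509 = 296

Answer: 296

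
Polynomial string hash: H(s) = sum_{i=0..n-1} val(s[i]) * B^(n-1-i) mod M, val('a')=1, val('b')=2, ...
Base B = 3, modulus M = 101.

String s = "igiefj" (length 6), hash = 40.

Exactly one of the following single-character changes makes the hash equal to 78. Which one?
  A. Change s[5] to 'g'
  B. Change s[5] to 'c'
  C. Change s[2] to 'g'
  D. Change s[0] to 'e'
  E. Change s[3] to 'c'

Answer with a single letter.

Option A: s[5]='j'->'g', delta=(7-10)*3^0 mod 101 = 98, hash=40+98 mod 101 = 37
Option B: s[5]='j'->'c', delta=(3-10)*3^0 mod 101 = 94, hash=40+94 mod 101 = 33
Option C: s[2]='i'->'g', delta=(7-9)*3^3 mod 101 = 47, hash=40+47 mod 101 = 87
Option D: s[0]='i'->'e', delta=(5-9)*3^5 mod 101 = 38, hash=40+38 mod 101 = 78 <-- target
Option E: s[3]='e'->'c', delta=(3-5)*3^2 mod 101 = 83, hash=40+83 mod 101 = 22

Answer: D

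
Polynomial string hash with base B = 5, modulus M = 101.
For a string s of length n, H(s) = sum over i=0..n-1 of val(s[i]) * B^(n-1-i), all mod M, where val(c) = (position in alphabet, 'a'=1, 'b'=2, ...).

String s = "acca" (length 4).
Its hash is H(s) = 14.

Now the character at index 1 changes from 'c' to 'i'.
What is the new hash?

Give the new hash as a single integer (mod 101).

Answer: 63

Derivation:
val('c') = 3, val('i') = 9
Position k = 1, exponent = n-1-k = 2
B^2 mod M = 5^2 mod 101 = 25
Delta = (9 - 3) * 25 mod 101 = 49
New hash = (14 + 49) mod 101 = 63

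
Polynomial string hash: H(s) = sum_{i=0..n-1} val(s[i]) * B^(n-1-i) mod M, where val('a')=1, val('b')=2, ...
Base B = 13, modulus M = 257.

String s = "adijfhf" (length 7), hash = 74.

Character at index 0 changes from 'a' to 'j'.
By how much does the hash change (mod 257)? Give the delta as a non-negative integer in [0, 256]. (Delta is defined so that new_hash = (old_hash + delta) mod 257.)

Delta formula: (val(new) - val(old)) * B^(n-1-k) mod M
  val('j') - val('a') = 10 - 1 = 9
  B^(n-1-k) = 13^6 mod 257 = 92
  Delta = 9 * 92 mod 257 = 57

Answer: 57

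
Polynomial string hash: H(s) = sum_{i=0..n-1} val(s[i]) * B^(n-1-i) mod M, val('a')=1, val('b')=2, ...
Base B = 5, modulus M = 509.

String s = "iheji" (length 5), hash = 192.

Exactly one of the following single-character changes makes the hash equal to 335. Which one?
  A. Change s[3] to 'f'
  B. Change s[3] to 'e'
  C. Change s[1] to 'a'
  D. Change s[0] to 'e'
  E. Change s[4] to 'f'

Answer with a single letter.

Answer: C

Derivation:
Option A: s[3]='j'->'f', delta=(6-10)*5^1 mod 509 = 489, hash=192+489 mod 509 = 172
Option B: s[3]='j'->'e', delta=(5-10)*5^1 mod 509 = 484, hash=192+484 mod 509 = 167
Option C: s[1]='h'->'a', delta=(1-8)*5^3 mod 509 = 143, hash=192+143 mod 509 = 335 <-- target
Option D: s[0]='i'->'e', delta=(5-9)*5^4 mod 509 = 45, hash=192+45 mod 509 = 237
Option E: s[4]='i'->'f', delta=(6-9)*5^0 mod 509 = 506, hash=192+506 mod 509 = 189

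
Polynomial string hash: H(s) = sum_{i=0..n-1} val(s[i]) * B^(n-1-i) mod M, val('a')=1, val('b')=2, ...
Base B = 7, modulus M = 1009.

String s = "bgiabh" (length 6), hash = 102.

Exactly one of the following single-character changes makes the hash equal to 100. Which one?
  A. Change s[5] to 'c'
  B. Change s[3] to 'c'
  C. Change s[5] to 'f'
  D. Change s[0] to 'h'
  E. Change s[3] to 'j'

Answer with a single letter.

Option A: s[5]='h'->'c', delta=(3-8)*7^0 mod 1009 = 1004, hash=102+1004 mod 1009 = 97
Option B: s[3]='a'->'c', delta=(3-1)*7^2 mod 1009 = 98, hash=102+98 mod 1009 = 200
Option C: s[5]='h'->'f', delta=(6-8)*7^0 mod 1009 = 1007, hash=102+1007 mod 1009 = 100 <-- target
Option D: s[0]='b'->'h', delta=(8-2)*7^5 mod 1009 = 951, hash=102+951 mod 1009 = 44
Option E: s[3]='a'->'j', delta=(10-1)*7^2 mod 1009 = 441, hash=102+441 mod 1009 = 543

Answer: C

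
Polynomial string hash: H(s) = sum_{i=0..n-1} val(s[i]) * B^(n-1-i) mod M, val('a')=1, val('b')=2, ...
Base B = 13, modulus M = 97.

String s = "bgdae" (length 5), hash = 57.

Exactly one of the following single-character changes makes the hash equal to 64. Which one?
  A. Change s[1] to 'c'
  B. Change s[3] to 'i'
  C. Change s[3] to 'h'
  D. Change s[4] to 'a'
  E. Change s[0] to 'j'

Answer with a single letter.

Answer: B

Derivation:
Option A: s[1]='g'->'c', delta=(3-7)*13^3 mod 97 = 39, hash=57+39 mod 97 = 96
Option B: s[3]='a'->'i', delta=(9-1)*13^1 mod 97 = 7, hash=57+7 mod 97 = 64 <-- target
Option C: s[3]='a'->'h', delta=(8-1)*13^1 mod 97 = 91, hash=57+91 mod 97 = 51
Option D: s[4]='e'->'a', delta=(1-5)*13^0 mod 97 = 93, hash=57+93 mod 97 = 53
Option E: s[0]='b'->'j', delta=(10-2)*13^4 mod 97 = 53, hash=57+53 mod 97 = 13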